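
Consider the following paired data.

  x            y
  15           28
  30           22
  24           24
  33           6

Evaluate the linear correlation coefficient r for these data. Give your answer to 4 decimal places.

-0.8085

n = 4, Σx = 102, Σy = 80, Σx² = 2790, Σy² = 1880, Σxy = 1854
nΣxy − ΣxΣy = 7416 − 8160 = -744
nΣx² − (Σx)² = 11160 − 10404 = 756; nΣy² − (Σy)² = 7520 − 6400 = 1120
r = -744 / √(756 × 1120) = -744 / 920.1739 ≈ -0.8085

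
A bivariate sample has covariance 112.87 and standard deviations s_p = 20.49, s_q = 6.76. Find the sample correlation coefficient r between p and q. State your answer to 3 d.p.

0.815

r = Cov(p,q) / (s_p · s_q) = 112.87 / (20.49 × 6.76)
  = 112.87 / 138.5124 ≈ 0.815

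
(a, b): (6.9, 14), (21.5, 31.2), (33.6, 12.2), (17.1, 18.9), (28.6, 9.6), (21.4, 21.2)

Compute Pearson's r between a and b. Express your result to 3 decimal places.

-0.209

n = 6, Σa = 129.1, Σb = 107.1, Σa² = 3207.15, Σb² = 2217.09, Σab = 2228.75
nΣab − ΣaΣb = 13372.5 − 13826.61 = -454.11
nΣa² − (Σa)² = 19242.9 − 16666.81 = 2576.09; nΣb² − (Σb)² = 13302.54 − 11470.41 = 1832.13
r = -454.11 / √(2576.09 × 1832.13) = -454.11 / 2172.4944 ≈ -0.209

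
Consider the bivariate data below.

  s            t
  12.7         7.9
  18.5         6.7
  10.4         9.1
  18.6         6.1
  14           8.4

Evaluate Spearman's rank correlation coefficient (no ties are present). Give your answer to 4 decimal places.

-0.9000

Rank s: 2, 4, 1, 5, 3
Rank t: 3, 2, 5, 1, 4
d = rank(s) − rank(t): -1, 2, -4, 4, -1; Σd² = 38
ρ = 1 − 6Σd² / [n(n²−1)] = 1 − 6×38 / (5×24) = 1 − 228/120 ≈ -0.9000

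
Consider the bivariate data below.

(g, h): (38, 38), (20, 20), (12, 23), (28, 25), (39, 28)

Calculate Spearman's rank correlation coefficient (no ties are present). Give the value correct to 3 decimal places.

0.800

Rank g: 4, 2, 1, 3, 5
Rank h: 5, 1, 2, 3, 4
d = rank(g) − rank(h): -1, 1, -1, 0, 1; Σd² = 4
ρ = 1 − 6Σd² / [n(n²−1)] = 1 − 6×4 / (5×24) = 1 − 24/120 ≈ 0.800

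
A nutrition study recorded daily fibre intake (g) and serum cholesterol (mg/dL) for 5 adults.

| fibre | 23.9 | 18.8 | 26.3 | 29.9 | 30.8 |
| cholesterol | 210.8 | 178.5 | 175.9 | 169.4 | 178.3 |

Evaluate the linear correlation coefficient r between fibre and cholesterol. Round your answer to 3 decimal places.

-0.330

n = 5, Σx = 129.7, Σy = 912.9, Σx² = 3458.99, Σy² = 167726.95, Σxy = 23576.79
nΣxy − ΣxΣy = 117883.95 − 118403.13 = -519.18
nΣx² − (Σx)² = 17294.95 − 16822.09 = 472.86; nΣy² − (Σy)² = 838634.75 − 833386.41 = 5248.34
r = -519.18 / √(472.86 × 5248.34) = -519.18 / 1575.3508 ≈ -0.330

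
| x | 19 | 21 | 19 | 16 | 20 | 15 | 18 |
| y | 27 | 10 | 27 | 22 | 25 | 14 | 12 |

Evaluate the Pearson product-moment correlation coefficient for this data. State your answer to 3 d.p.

n = 7, Σx = 128, Σy = 137, Σx² = 2368, Σy² = 3007, Σxy = 2514
nΣxy − ΣxΣy = 17598 − 17536 = 62
nΣx² − (Σx)² = 16576 − 16384 = 192; nΣy² − (Σy)² = 21049 − 18769 = 2280
r = 62 / √(192 × 2280) = 62 / 661.6343 ≈ 0.094

0.094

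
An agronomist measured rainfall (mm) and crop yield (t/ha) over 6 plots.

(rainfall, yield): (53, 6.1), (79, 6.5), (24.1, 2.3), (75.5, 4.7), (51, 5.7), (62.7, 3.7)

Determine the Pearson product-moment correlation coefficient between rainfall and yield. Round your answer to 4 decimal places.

n = 6, Σx = 345.3, Σy = 29, Σx² = 21863.35, Σy² = 153.02, Σxy = 1769.77
nΣxy − ΣxΣy = 10618.62 − 10013.7 = 604.92
nΣx² − (Σx)² = 131180.1 − 119232.09 = 11948.01; nΣy² − (Σy)² = 918.12 − 841 = 77.12
r = 604.92 / √(11948.01 × 77.12) = 604.92 / 959.9117 ≈ 0.6302

0.6302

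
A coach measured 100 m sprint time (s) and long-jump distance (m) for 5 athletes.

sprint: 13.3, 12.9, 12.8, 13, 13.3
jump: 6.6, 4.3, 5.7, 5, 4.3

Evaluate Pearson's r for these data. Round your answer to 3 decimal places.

0.161

n = 5, Σx = 65.3, Σy = 25.9, Σx² = 853.03, Σy² = 138.03, Σxy = 338.4
nΣxy − ΣxΣy = 1692 − 1691.27 = 0.73
nΣx² − (Σx)² = 4265.15 − 4264.09 = 1.06; nΣy² − (Σy)² = 690.15 − 670.81 = 19.34
r = 0.73 / √(1.06 × 19.34) = 0.73 / 4.5277 ≈ 0.161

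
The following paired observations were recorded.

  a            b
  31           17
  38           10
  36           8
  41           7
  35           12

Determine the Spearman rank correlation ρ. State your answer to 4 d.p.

-0.9000

Rank a: 1, 4, 3, 5, 2
Rank b: 5, 3, 2, 1, 4
d = rank(a) − rank(b): -4, 1, 1, 4, -2; Σd² = 38
ρ = 1 − 6Σd² / [n(n²−1)] = 1 − 6×38 / (5×24) = 1 − 228/120 ≈ -0.9000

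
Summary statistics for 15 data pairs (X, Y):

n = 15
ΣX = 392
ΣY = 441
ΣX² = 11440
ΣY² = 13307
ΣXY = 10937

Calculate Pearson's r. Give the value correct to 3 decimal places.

r = (nΣXY − ΣXΣY) / √[(nΣX² − (ΣX)²)(nΣY² − (ΣY)²)]
Numerator: 15×10937 − 392×441 = -8817
Denominator: √[(171600 − 153664)(199605 − 194481)] = √[17936 × 5124] = 9586.6607
r = -8817 / 9586.6607 ≈ -0.920

-0.920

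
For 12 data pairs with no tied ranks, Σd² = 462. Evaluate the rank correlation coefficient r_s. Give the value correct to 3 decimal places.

-0.615

ρ = 1 − 6Σd² / [n(n²−1)] = 1 − 6×462 / (12×143)
  = 1 − 2772/1716 = 1 − 1.6154 ≈ -0.615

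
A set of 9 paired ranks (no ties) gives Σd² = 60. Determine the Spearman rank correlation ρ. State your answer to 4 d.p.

0.5000

ρ = 1 − 6Σd² / [n(n²−1)] = 1 − 6×60 / (9×80)
  = 1 − 360/720 = 1 − 0.50000 ≈ 0.5000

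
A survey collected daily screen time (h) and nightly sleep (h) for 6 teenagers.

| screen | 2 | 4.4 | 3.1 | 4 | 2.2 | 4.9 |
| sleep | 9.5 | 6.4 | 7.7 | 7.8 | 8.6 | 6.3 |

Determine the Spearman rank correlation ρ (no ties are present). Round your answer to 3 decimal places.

-0.943

Rank screen: 1, 5, 3, 4, 2, 6
Rank sleep: 6, 2, 3, 4, 5, 1
d = rank(screen) − rank(sleep): -5, 3, 0, 0, -3, 5; Σd² = 68
ρ = 1 − 6Σd² / [n(n²−1)] = 1 − 6×68 / (6×35) = 1 − 408/210 ≈ -0.943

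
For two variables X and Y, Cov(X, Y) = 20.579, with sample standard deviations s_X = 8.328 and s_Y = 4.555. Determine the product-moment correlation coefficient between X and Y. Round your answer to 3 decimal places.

0.542

r = Cov(X,Y) / (s_X · s_Y) = 20.579 / (8.328 × 4.555)
  = 20.579 / 37.9340 ≈ 0.542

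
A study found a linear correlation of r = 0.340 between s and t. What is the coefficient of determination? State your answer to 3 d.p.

0.116

r² = (0.340)² = 0.116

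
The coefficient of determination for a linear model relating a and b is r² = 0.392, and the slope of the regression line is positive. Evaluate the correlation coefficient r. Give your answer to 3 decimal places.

0.626

|r| = √0.392 = 0.626
The association is positive, so r = 0.626.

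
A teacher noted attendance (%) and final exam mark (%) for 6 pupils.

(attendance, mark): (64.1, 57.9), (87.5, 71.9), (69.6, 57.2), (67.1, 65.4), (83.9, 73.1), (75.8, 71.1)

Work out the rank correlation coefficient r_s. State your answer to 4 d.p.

0.7714

Rank attendance: 1, 6, 3, 2, 5, 4
Rank mark: 2, 5, 1, 3, 6, 4
d = rank(attendance) − rank(mark): -1, 1, 2, -1, -1, 0; Σd² = 8
ρ = 1 − 6Σd² / [n(n²−1)] = 1 − 6×8 / (6×35) = 1 − 48/210 ≈ 0.7714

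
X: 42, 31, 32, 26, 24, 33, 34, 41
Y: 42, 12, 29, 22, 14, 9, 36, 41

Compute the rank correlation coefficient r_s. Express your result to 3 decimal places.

0.690

Rank X: 8, 3, 4, 2, 1, 5, 6, 7
Rank Y: 8, 2, 5, 4, 3, 1, 6, 7
d = rank(X) − rank(Y): 0, 1, -1, -2, -2, 4, 0, 0; Σd² = 26
ρ = 1 − 6Σd² / [n(n²−1)] = 1 − 6×26 / (8×63) = 1 − 156/504 ≈ 0.690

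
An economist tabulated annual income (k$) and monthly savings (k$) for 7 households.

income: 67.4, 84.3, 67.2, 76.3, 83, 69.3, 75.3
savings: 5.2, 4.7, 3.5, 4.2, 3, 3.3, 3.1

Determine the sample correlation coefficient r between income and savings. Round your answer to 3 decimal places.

-0.084

n = 7, Σx = 522.8, Σy = 27, Σx² = 39348.36, Σy² = 108.52, Σxy = 2013.47
nΣxy − ΣxΣy = 14094.29 − 14115.6 = -21.31
nΣx² − (Σx)² = 275438.52 − 273319.84 = 2118.68; nΣy² − (Σy)² = 759.64 − 729 = 30.64
r = -21.31 / √(2118.68 × 30.64) = -21.31 / 254.7869 ≈ -0.084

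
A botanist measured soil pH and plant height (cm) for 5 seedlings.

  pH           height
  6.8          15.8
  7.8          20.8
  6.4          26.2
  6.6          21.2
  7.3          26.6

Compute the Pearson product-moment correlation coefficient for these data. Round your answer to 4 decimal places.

-0.0523

n = 5, Σx = 34.9, Σy = 110.6, Σx² = 244.89, Σy² = 2525.72, Σxy = 771.46
nΣxy − ΣxΣy = 3857.3 − 3859.94 = -2.64
nΣx² − (Σx)² = 1224.45 − 1218.01 = 6.44; nΣy² − (Σy)² = 12628.6 − 12232.36 = 396.24
r = -2.64 / √(6.44 × 396.24) = -2.64 / 50.5152 ≈ -0.0523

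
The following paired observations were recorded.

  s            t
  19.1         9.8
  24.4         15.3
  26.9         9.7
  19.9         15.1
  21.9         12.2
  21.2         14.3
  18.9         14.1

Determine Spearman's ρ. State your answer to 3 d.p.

-0.071

Rank s: 2, 6, 7, 3, 5, 4, 1
Rank t: 2, 7, 1, 6, 3, 5, 4
d = rank(s) − rank(t): 0, -1, 6, -3, 2, -1, -3; Σd² = 60
ρ = 1 − 6Σd² / [n(n²−1)] = 1 − 6×60 / (7×48) = 1 − 360/336 ≈ -0.071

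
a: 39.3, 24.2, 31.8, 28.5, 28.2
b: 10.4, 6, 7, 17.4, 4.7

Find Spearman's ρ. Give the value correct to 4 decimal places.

Rank a: 5, 1, 4, 3, 2
Rank b: 4, 2, 3, 5, 1
d = rank(a) − rank(b): 1, -1, 1, -2, 1; Σd² = 8
ρ = 1 − 6Σd² / [n(n²−1)] = 1 − 6×8 / (5×24) = 1 − 48/120 ≈ 0.6000

0.6000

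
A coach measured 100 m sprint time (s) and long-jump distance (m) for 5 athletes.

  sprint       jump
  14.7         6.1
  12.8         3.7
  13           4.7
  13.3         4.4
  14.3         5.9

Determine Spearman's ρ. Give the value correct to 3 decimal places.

0.900

Rank sprint: 5, 1, 2, 3, 4
Rank jump: 5, 1, 3, 2, 4
d = rank(sprint) − rank(jump): 0, 0, -1, 1, 0; Σd² = 2
ρ = 1 − 6Σd² / [n(n²−1)] = 1 − 6×2 / (5×24) = 1 − 12/120 ≈ 0.900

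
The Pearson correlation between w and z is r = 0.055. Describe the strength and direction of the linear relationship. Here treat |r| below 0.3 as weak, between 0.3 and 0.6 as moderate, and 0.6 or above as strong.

r = 0.055 > 0 so the relationship is positive.
|r| = 0.055, which falls in the weak range.

weak positive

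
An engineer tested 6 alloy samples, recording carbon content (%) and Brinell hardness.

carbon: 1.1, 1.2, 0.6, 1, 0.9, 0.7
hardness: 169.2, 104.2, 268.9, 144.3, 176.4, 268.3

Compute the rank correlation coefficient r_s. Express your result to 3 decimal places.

Rank carbon: 5, 6, 1, 4, 3, 2
Rank hardness: 3, 1, 6, 2, 4, 5
d = rank(carbon) − rank(hardness): 2, 5, -5, 2, -1, -3; Σd² = 68
ρ = 1 − 6Σd² / [n(n²−1)] = 1 − 6×68 / (6×35) = 1 − 408/210 ≈ -0.943

-0.943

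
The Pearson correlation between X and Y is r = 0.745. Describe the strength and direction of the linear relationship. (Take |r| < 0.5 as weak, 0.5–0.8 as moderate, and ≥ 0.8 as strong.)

r = 0.745 > 0 so the relationship is positive.
|r| = 0.745, which falls in the moderate range.

moderate positive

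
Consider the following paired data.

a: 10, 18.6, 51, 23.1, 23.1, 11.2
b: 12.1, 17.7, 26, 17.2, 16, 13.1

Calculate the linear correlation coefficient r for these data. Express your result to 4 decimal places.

0.9748

n = 6, Σa = 137, Σb = 102.1, Σa² = 4239.62, Σb² = 1859.15, Σab = 2689.86
nΣab − ΣaΣb = 16139.16 − 13987.7 = 2151.46
nΣa² − (Σa)² = 25437.72 − 18769 = 6668.72; nΣb² − (Σb)² = 11154.9 − 10424.41 = 730.49
r = 2151.46 / √(6668.72 × 730.49) = 2151.46 / 2207.1324 ≈ 0.9748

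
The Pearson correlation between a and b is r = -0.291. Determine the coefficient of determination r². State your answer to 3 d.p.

0.085

r² = (-0.291)² = 0.085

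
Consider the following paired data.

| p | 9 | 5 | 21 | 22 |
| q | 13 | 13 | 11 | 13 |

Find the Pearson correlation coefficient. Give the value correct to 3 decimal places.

n = 4, Σp = 57, Σq = 50, Σp² = 1031, Σq² = 628, Σpq = 699
nΣpq − ΣpΣq = 2796 − 2850 = -54
nΣp² − (Σp)² = 4124 − 3249 = 875; nΣq² − (Σq)² = 2512 − 2500 = 12
r = -54 / √(875 × 12) = -54 / 102.4695 ≈ -0.527

-0.527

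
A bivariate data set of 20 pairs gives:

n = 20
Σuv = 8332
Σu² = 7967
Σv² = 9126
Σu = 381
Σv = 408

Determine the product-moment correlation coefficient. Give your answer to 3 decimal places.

0.742

r = (nΣuv − ΣuΣv) / √[(nΣu² − (Σu)²)(nΣv² − (Σv)²)]
Numerator: 20×8332 − 381×408 = 11192
Denominator: √[(159340 − 145161)(182520 − 166464)] = √[14179 × 16056] = 15088.3407
r = 11192 / 15088.3407 ≈ 0.742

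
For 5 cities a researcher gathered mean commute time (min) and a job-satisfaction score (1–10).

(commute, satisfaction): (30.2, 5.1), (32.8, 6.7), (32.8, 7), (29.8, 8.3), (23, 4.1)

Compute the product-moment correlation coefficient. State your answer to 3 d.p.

0.670

n = 5, Σx = 148.6, Σy = 31.2, Σx² = 4480.76, Σy² = 205.6, Σxy = 945.02
nΣxy − ΣxΣy = 4725.1 − 4636.32 = 88.78
nΣx² − (Σx)² = 22403.8 − 22081.96 = 321.84; nΣy² − (Σy)² = 1028 − 973.44 = 54.56
r = 88.78 / √(321.84 × 54.56) = 88.78 / 132.5126 ≈ 0.670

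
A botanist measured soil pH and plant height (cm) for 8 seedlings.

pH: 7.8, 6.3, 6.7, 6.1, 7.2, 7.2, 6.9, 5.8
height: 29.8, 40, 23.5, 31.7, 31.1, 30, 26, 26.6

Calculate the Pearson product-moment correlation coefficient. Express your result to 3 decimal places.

n = 8, Σx = 54, Σy = 238.7, Σx² = 367.56, Σy² = 7295.95, Σxy = 1608.86
nΣxy − ΣxΣy = 12870.88 − 12889.8 = -18.92
nΣx² − (Σx)² = 2940.48 − 2916 = 24.48; nΣy² − (Σy)² = 58367.6 − 56977.69 = 1389.91
r = -18.92 / √(24.48 × 1389.91) = -18.92 / 184.4587 ≈ -0.103

-0.103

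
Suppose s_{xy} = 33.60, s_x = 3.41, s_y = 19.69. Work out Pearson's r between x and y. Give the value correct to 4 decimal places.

0.5004

r = Cov(x,y) / (s_x · s_y) = 33.60 / (3.41 × 19.69)
  = 33.60 / 67.1429 ≈ 0.5004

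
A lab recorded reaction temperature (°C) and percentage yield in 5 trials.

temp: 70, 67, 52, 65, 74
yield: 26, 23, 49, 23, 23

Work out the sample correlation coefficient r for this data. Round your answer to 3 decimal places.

n = 5, Σx = 328, Σy = 144, Σx² = 21794, Σy² = 4664, Σxy = 9106
nΣxy − ΣxΣy = 45530 − 47232 = -1702
nΣx² − (Σx)² = 108970 − 107584 = 1386; nΣy² − (Σy)² = 23320 − 20736 = 2584
r = -1702 / √(1386 × 2584) = -1702 / 1892.4651 ≈ -0.899

-0.899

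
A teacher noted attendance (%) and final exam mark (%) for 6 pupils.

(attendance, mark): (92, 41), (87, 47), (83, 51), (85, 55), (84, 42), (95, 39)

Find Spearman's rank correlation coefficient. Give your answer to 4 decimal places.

Rank attendance: 5, 4, 1, 3, 2, 6
Rank mark: 2, 4, 5, 6, 3, 1
d = rank(attendance) − rank(mark): 3, 0, -4, -3, -1, 5; Σd² = 60
ρ = 1 − 6Σd² / [n(n²−1)] = 1 − 6×60 / (6×35) = 1 − 360/210 ≈ -0.7143

-0.7143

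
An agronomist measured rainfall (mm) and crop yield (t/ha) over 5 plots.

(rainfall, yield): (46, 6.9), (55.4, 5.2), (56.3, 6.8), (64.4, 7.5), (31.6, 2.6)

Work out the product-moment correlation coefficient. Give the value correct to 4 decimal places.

n = 5, Σx = 253.7, Σy = 29, Σx² = 13500.77, Σy² = 183.9, Σxy = 1553.48
nΣxy − ΣxΣy = 7767.4 − 7357.3 = 410.1
nΣx² − (Σx)² = 67503.85 − 64363.69 = 3140.16; nΣy² − (Σy)² = 919.5 − 841 = 78.5
r = 410.1 / √(3140.16 × 78.5) = 410.1 / 496.4902 ≈ 0.8260

0.8260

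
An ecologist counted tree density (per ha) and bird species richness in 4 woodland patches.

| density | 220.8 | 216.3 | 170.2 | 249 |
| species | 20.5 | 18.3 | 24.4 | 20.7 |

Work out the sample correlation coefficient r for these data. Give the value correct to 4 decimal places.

n = 4, Σx = 856.3, Σy = 83.9, Σx² = 186507.37, Σy² = 1778.99, Σxy = 17791.87
nΣxy − ΣxΣy = 71167.48 − 71843.57 = -676.09
nΣx² − (Σx)² = 746029.48 − 733249.69 = 12779.79; nΣy² − (Σy)² = 7115.96 − 7039.21 = 76.75
r = -676.09 / √(12779.79 × 76.75) = -676.09 / 990.3782 ≈ -0.6827

-0.6827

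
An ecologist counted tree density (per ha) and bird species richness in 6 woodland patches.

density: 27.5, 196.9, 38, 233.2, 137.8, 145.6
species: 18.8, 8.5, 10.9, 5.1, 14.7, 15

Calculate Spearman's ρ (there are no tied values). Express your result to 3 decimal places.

-0.771

Rank density: 1, 5, 2, 6, 3, 4
Rank species: 6, 2, 3, 1, 4, 5
d = rank(density) − rank(species): -5, 3, -1, 5, -1, -1; Σd² = 62
ρ = 1 − 6Σd² / [n(n²−1)] = 1 − 6×62 / (6×35) = 1 − 372/210 ≈ -0.771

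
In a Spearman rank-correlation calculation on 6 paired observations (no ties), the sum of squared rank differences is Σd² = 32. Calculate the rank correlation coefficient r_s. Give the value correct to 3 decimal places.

0.086

ρ = 1 − 6Σd² / [n(n²−1)] = 1 − 6×32 / (6×35)
  = 1 − 192/210 = 1 − 0.9143 ≈ 0.086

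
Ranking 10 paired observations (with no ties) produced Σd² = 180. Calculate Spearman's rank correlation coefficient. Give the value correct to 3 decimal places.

ρ = 1 − 6Σd² / [n(n²−1)] = 1 − 6×180 / (10×99)
  = 1 − 1080/990 = 1 − 1.0909 ≈ -0.091

-0.091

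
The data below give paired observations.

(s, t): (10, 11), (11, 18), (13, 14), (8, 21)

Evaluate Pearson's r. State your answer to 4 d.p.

n = 4, Σs = 42, Σt = 64, Σs² = 454, Σt² = 1082, Σst = 658
nΣst − ΣsΣt = 2632 − 2688 = -56
nΣs² − (Σs)² = 1816 − 1764 = 52; nΣt² − (Σt)² = 4328 − 4096 = 232
r = -56 / √(52 × 232) = -56 / 109.8362 ≈ -0.5098

-0.5098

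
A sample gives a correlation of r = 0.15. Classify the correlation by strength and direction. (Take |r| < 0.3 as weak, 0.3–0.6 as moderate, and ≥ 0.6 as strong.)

weak positive

r = 0.15 > 0 so the relationship is positive.
|r| = 0.15, which falls in the weak range.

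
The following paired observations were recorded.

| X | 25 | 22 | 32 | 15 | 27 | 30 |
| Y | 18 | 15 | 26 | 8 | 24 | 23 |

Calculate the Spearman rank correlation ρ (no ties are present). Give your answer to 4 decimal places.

Rank X: 3, 2, 6, 1, 4, 5
Rank Y: 3, 2, 6, 1, 5, 4
d = rank(X) − rank(Y): 0, 0, 0, 0, -1, 1; Σd² = 2
ρ = 1 − 6Σd² / [n(n²−1)] = 1 − 6×2 / (6×35) = 1 − 12/210 ≈ 0.9429

0.9429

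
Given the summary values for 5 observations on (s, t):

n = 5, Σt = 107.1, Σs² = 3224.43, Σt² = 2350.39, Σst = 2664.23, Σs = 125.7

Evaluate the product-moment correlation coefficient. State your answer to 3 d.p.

-0.470

r = (nΣst − ΣsΣt) / √[(nΣs² − (Σs)²)(nΣt² − (Σt)²)]
Numerator: 5×2664.23 − 125.7×107.1 = -141.32
Denominator: √[(16122.15 − 15800.49)(11751.95 − 11470.41)] = √[321.66 × 281.54] = 300.9321
r = -141.32 / 300.9321 ≈ -0.470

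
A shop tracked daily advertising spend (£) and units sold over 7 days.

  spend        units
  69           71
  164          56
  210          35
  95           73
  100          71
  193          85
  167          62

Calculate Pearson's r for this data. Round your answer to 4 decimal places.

-0.4546

n = 7, Σx = 998, Σy = 453, Σx² = 159920, Σy² = 30841, Σxy = 62227
nΣxy − ΣxΣy = 435589 − 452094 = -16505
nΣx² − (Σx)² = 1119440 − 996004 = 123436; nΣy² − (Σy)² = 215887 − 205209 = 10678
r = -16505 / √(123436 × 10678) = -16505 / 36304.9529 ≈ -0.4546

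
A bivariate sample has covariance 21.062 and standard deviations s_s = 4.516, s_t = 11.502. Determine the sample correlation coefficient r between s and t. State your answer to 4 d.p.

r = Cov(s,t) / (s_s · s_t) = 21.062 / (4.516 × 11.502)
  = 21.062 / 51.9430 ≈ 0.4055

0.4055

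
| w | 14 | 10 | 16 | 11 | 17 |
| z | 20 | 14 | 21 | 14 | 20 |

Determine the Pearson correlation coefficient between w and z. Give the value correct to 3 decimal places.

n = 5, Σw = 68, Σz = 89, Σw² = 962, Σz² = 1633, Σwz = 1250
nΣwz − ΣwΣz = 6250 − 6052 = 198
nΣw² − (Σw)² = 4810 − 4624 = 186; nΣz² − (Σz)² = 8165 − 7921 = 244
r = 198 / √(186 × 244) = 198 / 213.0352 ≈ 0.929

0.929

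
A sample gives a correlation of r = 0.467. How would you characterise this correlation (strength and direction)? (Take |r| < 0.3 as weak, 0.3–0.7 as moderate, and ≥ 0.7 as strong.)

r = 0.467 > 0 so the relationship is positive.
|r| = 0.467, which falls in the moderate range.

moderate positive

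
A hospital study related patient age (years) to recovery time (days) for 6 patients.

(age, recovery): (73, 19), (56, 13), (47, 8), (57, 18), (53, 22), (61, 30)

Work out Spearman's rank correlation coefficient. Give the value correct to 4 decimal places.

Rank age: 6, 3, 1, 4, 2, 5
Rank recovery: 4, 2, 1, 3, 5, 6
d = rank(age) − rank(recovery): 2, 1, 0, 1, -3, -1; Σd² = 16
ρ = 1 − 6Σd² / [n(n²−1)] = 1 − 6×16 / (6×35) = 1 − 96/210 ≈ 0.5429

0.5429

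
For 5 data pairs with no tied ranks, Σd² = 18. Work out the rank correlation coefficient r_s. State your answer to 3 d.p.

0.100

ρ = 1 − 6Σd² / [n(n²−1)] = 1 − 6×18 / (5×24)
  = 1 − 108/120 = 1 − 0.9000 ≈ 0.100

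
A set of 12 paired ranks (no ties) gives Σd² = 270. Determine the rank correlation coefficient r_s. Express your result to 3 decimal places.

0.056

ρ = 1 − 6Σd² / [n(n²−1)] = 1 − 6×270 / (12×143)
  = 1 − 1620/1716 = 1 − 0.9441 ≈ 0.056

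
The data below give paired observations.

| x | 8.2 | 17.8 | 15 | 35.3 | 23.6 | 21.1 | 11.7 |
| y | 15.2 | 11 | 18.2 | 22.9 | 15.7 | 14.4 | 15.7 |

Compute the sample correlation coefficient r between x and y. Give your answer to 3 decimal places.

0.589

n = 7, Σx = 132.7, Σy = 113.1, Σx² = 2994.23, Σy² = 1908.03, Σxy = 2259.86
nΣxy − ΣxΣy = 15819.02 − 15008.37 = 810.65
nΣx² − (Σx)² = 20959.61 − 17609.29 = 3350.32; nΣy² − (Σy)² = 13356.21 − 12791.61 = 564.6
r = 810.65 / √(3350.32 × 564.6) = 810.65 / 1375.3511 ≈ 0.589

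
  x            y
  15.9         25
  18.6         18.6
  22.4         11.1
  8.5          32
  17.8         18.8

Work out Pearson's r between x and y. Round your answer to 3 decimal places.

n = 5, Σx = 83.2, Σy = 105.5, Σx² = 1489.62, Σy² = 2471.61, Σxy = 1598.74
nΣxy − ΣxΣy = 7993.7 − 8777.6 = -783.9
nΣx² − (Σx)² = 7448.1 − 6922.24 = 525.86; nΣy² − (Σy)² = 12358.05 − 11130.25 = 1227.8
r = -783.9 / √(525.86 × 1227.8) = -783.9 / 803.5241 ≈ -0.976

-0.976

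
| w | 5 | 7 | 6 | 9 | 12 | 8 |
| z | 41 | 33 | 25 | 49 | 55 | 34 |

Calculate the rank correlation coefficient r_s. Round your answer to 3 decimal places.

0.657

Rank w: 1, 3, 2, 5, 6, 4
Rank z: 4, 2, 1, 5, 6, 3
d = rank(w) − rank(z): -3, 1, 1, 0, 0, 1; Σd² = 12
ρ = 1 − 6Σd² / [n(n²−1)] = 1 − 6×12 / (6×35) = 1 − 72/210 ≈ 0.657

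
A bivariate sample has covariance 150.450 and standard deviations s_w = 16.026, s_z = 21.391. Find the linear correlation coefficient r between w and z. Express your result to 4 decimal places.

r = Cov(w,z) / (s_w · s_z) = 150.450 / (16.026 × 21.391)
  = 150.450 / 342.8122 ≈ 0.4389

0.4389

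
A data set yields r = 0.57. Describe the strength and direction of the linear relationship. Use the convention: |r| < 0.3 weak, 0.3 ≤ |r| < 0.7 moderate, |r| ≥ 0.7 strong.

r = 0.57 > 0 so the relationship is positive.
|r| = 0.57, which falls in the moderate range.

moderate positive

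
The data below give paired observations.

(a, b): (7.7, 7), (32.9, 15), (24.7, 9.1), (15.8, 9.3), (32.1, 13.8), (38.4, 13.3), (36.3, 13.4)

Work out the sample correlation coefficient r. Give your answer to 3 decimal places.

0.904

n = 7, Σa = 187.9, Σb = 80.9, Σa² = 5824.09, Σb² = 990.19, Σab = 2359.23
nΣab − ΣaΣb = 16514.61 − 15201.11 = 1313.5
nΣa² − (Σa)² = 40768.63 − 35306.41 = 5462.22; nΣb² − (Σb)² = 6931.33 − 6544.81 = 386.52
r = 1313.5 / √(5462.22 × 386.52) = 1313.5 / 1453.0166 ≈ 0.904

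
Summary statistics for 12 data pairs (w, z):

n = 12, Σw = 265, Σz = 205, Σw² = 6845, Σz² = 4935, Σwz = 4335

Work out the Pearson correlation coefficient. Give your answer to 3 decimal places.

-0.161

r = (nΣwz − ΣwΣz) / √[(nΣw² − (Σw)²)(nΣz² − (Σz)²)]
Numerator: 12×4335 − 265×205 = -2305
Denominator: √[(82140 − 70225)(59220 − 42025)] = √[11915 × 17195] = 14313.5749
r = -2305 / 14313.5749 ≈ -0.161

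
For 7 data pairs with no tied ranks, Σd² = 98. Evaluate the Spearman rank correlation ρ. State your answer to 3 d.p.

-0.750

ρ = 1 − 6Σd² / [n(n²−1)] = 1 − 6×98 / (7×48)
  = 1 − 588/336 = 1 − 1.7500 ≈ -0.750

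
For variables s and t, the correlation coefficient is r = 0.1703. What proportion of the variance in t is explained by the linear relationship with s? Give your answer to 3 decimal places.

0.029

r² = (0.1703)² = 0.029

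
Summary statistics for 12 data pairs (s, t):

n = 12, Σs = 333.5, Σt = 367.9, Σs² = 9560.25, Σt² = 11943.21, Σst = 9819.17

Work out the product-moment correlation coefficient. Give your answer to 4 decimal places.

-0.9211

r = (nΣst − ΣsΣt) / √[(nΣs² − (Σs)²)(nΣt² − (Σt)²)]
Numerator: 12×9819.17 − 333.5×367.9 = -4864.61
Denominator: √[(114723 − 111222.25)(143318.52 − 135350.41)] = √[3500.75 × 7968.11] = 5281.5112
r = -4864.61 / 5281.5112 ≈ -0.9211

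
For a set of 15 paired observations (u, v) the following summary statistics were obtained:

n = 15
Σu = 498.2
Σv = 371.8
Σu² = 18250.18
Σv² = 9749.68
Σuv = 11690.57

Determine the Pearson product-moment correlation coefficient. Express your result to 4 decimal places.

r = (nΣuv − ΣuΣv) / √[(nΣu² − (Σu)²)(nΣv² − (Σv)²)]
Numerator: 15×11690.57 − 498.2×371.8 = -9872.21
Denominator: √[(273752.7 − 248203.24)(146245.2 − 138235.24)] = √[25549.46 × 8009.96] = 14305.5986
r = -9872.21 / 14305.5986 ≈ -0.6901

-0.6901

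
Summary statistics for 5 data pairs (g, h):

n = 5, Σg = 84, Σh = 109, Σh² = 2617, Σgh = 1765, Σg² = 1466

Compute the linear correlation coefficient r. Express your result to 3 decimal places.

r = (nΣgh − ΣgΣh) / √[(nΣg² − (Σg)²)(nΣh² − (Σh)²)]
Numerator: 5×1765 − 84×109 = -331
Denominator: √[(7330 − 7056)(13085 − 11881)] = √[274 × 1204] = 574.3657
r = -331 / 574.3657 ≈ -0.576

-0.576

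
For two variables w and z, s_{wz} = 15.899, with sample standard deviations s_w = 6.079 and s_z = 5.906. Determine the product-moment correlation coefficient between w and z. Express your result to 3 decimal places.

0.443

r = Cov(w,z) / (s_w · s_z) = 15.899 / (6.079 × 5.906)
  = 15.899 / 35.9026 ≈ 0.443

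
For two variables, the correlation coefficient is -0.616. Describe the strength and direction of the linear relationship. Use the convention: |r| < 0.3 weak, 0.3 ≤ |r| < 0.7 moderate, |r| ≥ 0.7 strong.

r = -0.616 < 0 so the relationship is negative.
|r| = 0.616, which falls in the moderate range.

moderate negative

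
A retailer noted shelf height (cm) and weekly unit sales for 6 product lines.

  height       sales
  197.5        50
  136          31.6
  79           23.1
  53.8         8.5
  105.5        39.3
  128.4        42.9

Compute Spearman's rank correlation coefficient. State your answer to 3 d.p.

Rank height: 6, 5, 2, 1, 3, 4
Rank sales: 6, 3, 2, 1, 4, 5
d = rank(height) − rank(sales): 0, 2, 0, 0, -1, -1; Σd² = 6
ρ = 1 − 6Σd² / [n(n²−1)] = 1 − 6×6 / (6×35) = 1 − 36/210 ≈ 0.829

0.829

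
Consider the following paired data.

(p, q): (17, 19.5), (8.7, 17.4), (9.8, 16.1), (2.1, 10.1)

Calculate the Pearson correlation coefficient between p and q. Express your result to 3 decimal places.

n = 4, Σp = 37.6, Σq = 63.1, Σp² = 465.14, Σq² = 1044.23, Σpq = 661.87
nΣpq − ΣpΣq = 2647.48 − 2372.56 = 274.92
nΣp² − (Σp)² = 1860.56 − 1413.76 = 446.8; nΣq² − (Σq)² = 4176.92 − 3981.61 = 195.31
r = 274.92 / √(446.8 × 195.31) = 274.92 / 295.4057 ≈ 0.931

0.931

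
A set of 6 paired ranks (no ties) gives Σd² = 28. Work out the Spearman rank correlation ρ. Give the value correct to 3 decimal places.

0.200

ρ = 1 − 6Σd² / [n(n²−1)] = 1 − 6×28 / (6×35)
  = 1 − 168/210 = 1 − 0.8000 ≈ 0.200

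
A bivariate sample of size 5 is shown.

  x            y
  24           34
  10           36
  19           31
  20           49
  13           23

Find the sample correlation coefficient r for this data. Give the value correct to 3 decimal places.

n = 5, Σx = 86, Σy = 173, Σx² = 1606, Σy² = 6343, Σxy = 3044
nΣxy − ΣxΣy = 15220 − 14878 = 342
nΣx² − (Σx)² = 8030 − 7396 = 634; nΣy² − (Σy)² = 31715 − 29929 = 1786
r = 342 / √(634 × 1786) = 342 / 1064.1071 ≈ 0.321

0.321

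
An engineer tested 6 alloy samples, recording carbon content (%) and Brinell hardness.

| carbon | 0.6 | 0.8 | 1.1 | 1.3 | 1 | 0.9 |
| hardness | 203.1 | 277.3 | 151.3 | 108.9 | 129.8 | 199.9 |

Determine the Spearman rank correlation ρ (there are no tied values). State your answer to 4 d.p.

Rank carbon: 1, 2, 5, 6, 4, 3
Rank hardness: 5, 6, 3, 1, 2, 4
d = rank(carbon) − rank(hardness): -4, -4, 2, 5, 2, -1; Σd² = 66
ρ = 1 − 6Σd² / [n(n²−1)] = 1 − 6×66 / (6×35) = 1 − 396/210 ≈ -0.8857

-0.8857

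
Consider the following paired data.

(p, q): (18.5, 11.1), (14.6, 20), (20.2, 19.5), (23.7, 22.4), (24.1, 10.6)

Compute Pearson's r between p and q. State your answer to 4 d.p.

-0.1489

n = 5, Σp = 101.1, Σq = 83.6, Σp² = 2105.95, Σq² = 1517.58, Σpq = 1677.59
nΣpq − ΣpΣq = 8387.95 − 8451.96 = -64.01
nΣp² − (Σp)² = 10529.75 − 10221.21 = 308.54; nΣq² − (Σq)² = 7587.9 − 6988.96 = 598.94
r = -64.01 / √(308.54 × 598.94) = -64.01 / 429.8802 ≈ -0.1489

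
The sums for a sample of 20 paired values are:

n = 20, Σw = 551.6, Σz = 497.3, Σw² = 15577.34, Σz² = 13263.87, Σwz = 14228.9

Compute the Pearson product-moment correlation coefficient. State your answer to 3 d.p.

r = (nΣwz − ΣwΣz) / √[(nΣw² − (Σw)²)(nΣz² − (Σz)²)]
Numerator: 20×14228.9 − 551.6×497.3 = 10267.32
Denominator: √[(311546.8 − 304262.56)(265277.4 − 247307.29)] = √[7284.24 × 17970.11] = 11441.0923
r = 10267.32 / 11441.0923 ≈ 0.897

0.897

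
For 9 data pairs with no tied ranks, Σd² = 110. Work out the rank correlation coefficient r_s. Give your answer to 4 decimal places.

0.0833

ρ = 1 − 6Σd² / [n(n²−1)] = 1 − 6×110 / (9×80)
  = 1 − 660/720 = 1 − 0.91667 ≈ 0.0833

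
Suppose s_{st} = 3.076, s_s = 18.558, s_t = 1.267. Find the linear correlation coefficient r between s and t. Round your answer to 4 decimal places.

r = Cov(s,t) / (s_s · s_t) = 3.076 / (18.558 × 1.267)
  = 3.076 / 23.5130 ≈ 0.1308

0.1308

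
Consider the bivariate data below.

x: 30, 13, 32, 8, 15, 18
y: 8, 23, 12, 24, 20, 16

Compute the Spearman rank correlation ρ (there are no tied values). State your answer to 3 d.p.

Rank x: 5, 2, 6, 1, 3, 4
Rank y: 1, 5, 2, 6, 4, 3
d = rank(x) − rank(y): 4, -3, 4, -5, -1, 1; Σd² = 68
ρ = 1 − 6Σd² / [n(n²−1)] = 1 − 6×68 / (6×35) = 1 − 408/210 ≈ -0.943

-0.943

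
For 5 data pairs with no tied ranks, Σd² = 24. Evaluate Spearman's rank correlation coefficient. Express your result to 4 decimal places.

-0.2000

ρ = 1 − 6Σd² / [n(n²−1)] = 1 − 6×24 / (5×24)
  = 1 − 144/120 = 1 − 1.20000 ≈ -0.2000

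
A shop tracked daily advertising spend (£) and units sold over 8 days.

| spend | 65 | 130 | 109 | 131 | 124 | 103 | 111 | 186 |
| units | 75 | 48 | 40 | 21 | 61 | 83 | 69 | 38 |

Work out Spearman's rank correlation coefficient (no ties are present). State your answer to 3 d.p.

Rank spend: 1, 6, 3, 7, 5, 2, 4, 8
Rank units: 7, 4, 3, 1, 5, 8, 6, 2
d = rank(spend) − rank(units): -6, 2, 0, 6, 0, -6, -2, 6; Σd² = 152
ρ = 1 − 6Σd² / [n(n²−1)] = 1 − 6×152 / (8×63) = 1 − 912/504 ≈ -0.810

-0.810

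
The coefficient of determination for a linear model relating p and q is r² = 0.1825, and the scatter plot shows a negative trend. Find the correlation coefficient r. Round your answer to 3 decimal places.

|r| = √0.1825 = 0.427
The association is negative, so r = −0.427.

-0.427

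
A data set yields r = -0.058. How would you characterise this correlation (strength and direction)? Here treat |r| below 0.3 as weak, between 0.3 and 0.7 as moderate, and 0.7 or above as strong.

weak negative

r = -0.058 < 0 so the relationship is negative.
|r| = 0.058, which falls in the weak range.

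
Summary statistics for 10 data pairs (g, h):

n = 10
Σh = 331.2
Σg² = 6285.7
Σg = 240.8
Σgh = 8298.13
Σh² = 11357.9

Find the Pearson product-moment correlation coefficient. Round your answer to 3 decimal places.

r = (nΣgh − ΣgΣh) / √[(nΣg² − (Σg)²)(nΣh² − (Σh)²)]
Numerator: 10×8298.13 − 240.8×331.2 = 3228.34
Denominator: √[(62857 − 57984.64)(113579 − 109693.44)] = √[4872.36 × 3885.56] = 4351.0742
r = 3228.34 / 4351.0742 ≈ 0.742

0.742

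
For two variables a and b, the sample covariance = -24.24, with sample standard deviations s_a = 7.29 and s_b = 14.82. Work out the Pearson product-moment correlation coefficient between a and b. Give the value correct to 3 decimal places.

r = Cov(a,b) / (s_a · s_b) = -24.24 / (7.29 × 14.82)
  = -24.24 / 108.0378 ≈ -0.224

-0.224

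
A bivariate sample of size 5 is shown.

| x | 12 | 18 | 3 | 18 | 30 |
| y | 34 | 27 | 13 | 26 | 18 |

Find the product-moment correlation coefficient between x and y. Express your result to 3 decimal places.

n = 5, Σx = 81, Σy = 118, Σx² = 1701, Σy² = 3054, Σxy = 1941
nΣxy − ΣxΣy = 9705 − 9558 = 147
nΣx² − (Σx)² = 8505 − 6561 = 1944; nΣy² − (Σy)² = 15270 − 13924 = 1346
r = 147 / √(1944 × 1346) = 147 / 1617.5982 ≈ 0.091

0.091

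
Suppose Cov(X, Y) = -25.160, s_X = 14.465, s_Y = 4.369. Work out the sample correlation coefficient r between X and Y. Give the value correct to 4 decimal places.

-0.3981

r = Cov(X,Y) / (s_X · s_Y) = -25.160 / (14.465 × 4.369)
  = -25.160 / 63.1976 ≈ -0.3981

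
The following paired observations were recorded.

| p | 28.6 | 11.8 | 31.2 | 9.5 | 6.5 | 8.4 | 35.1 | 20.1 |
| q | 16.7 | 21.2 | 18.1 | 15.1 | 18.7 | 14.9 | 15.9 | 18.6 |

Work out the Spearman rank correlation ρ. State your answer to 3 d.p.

-0.048

Rank p: 6, 4, 7, 3, 1, 2, 8, 5
Rank q: 4, 8, 5, 2, 7, 1, 3, 6
d = rank(p) − rank(q): 2, -4, 2, 1, -6, 1, 5, -1; Σd² = 88
ρ = 1 − 6Σd² / [n(n²−1)] = 1 − 6×88 / (8×63) = 1 − 528/504 ≈ -0.048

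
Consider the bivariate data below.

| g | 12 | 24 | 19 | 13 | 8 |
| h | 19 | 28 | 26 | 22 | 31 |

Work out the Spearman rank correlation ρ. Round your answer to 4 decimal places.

0.0000

Rank g: 2, 5, 4, 3, 1
Rank h: 1, 4, 3, 2, 5
d = rank(g) − rank(h): 1, 1, 1, 1, -4; Σd² = 20
ρ = 1 − 6Σd² / [n(n²−1)] = 1 − 6×20 / (5×24) = 1 − 120/120 ≈ 0.0000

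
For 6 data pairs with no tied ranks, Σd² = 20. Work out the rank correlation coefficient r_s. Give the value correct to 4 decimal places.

0.4286

ρ = 1 − 6Σd² / [n(n²−1)] = 1 − 6×20 / (6×35)
  = 1 − 120/210 = 1 − 0.57143 ≈ 0.4286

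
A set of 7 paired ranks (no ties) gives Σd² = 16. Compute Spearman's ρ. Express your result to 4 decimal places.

ρ = 1 − 6Σd² / [n(n²−1)] = 1 − 6×16 / (7×48)
  = 1 − 96/336 = 1 − 0.28571 ≈ 0.7143

0.7143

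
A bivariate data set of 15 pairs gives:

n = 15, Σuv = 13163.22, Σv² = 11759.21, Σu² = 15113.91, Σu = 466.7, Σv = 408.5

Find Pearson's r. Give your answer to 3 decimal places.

r = (nΣuv − ΣuΣv) / √[(nΣu² − (Σu)²)(nΣv² − (Σv)²)]
Numerator: 15×13163.22 − 466.7×408.5 = 6801.35
Denominator: √[(226708.65 − 217808.89)(176388.15 − 166872.25)] = √[8899.76 × 9515.9] = 9202.6749
r = 6801.35 / 9202.6749 ≈ 0.739

0.739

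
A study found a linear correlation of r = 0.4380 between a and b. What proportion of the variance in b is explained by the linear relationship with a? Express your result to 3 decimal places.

r² = (0.4380)² = 0.192

0.192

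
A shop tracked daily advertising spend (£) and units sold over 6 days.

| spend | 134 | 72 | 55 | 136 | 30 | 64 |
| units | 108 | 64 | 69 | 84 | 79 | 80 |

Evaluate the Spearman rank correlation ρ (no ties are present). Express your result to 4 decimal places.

0.5429

Rank spend: 5, 4, 2, 6, 1, 3
Rank units: 6, 1, 2, 5, 3, 4
d = rank(spend) − rank(units): -1, 3, 0, 1, -2, -1; Σd² = 16
ρ = 1 − 6Σd² / [n(n²−1)] = 1 − 6×16 / (6×35) = 1 − 96/210 ≈ 0.5429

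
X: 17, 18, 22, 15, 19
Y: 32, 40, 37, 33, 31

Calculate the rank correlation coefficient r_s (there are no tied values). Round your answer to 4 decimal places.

Rank X: 2, 3, 5, 1, 4
Rank Y: 2, 5, 4, 3, 1
d = rank(X) − rank(Y): 0, -2, 1, -2, 3; Σd² = 18
ρ = 1 − 6Σd² / [n(n²−1)] = 1 − 6×18 / (5×24) = 1 − 108/120 ≈ 0.1000

0.1000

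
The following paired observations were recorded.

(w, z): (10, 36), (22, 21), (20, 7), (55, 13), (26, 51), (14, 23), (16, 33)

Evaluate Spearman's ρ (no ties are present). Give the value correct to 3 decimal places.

Rank w: 1, 5, 4, 7, 6, 2, 3
Rank z: 6, 3, 1, 2, 7, 4, 5
d = rank(w) − rank(z): -5, 2, 3, 5, -1, -2, -2; Σd² = 72
ρ = 1 − 6Σd² / [n(n²−1)] = 1 − 6×72 / (7×48) = 1 − 432/336 ≈ -0.286

-0.286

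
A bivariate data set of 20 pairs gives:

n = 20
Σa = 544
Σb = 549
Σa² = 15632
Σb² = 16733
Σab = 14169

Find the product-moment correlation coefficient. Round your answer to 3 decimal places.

r = (nΣab − ΣaΣb) / √[(nΣa² − (Σa)²)(nΣb² − (Σb)²)]
Numerator: 20×14169 − 544×549 = -15276
Denominator: √[(312640 − 295936)(334660 − 301401)] = √[16704 × 33259] = 23570.2850
r = -15276 / 23570.2850 ≈ -0.648

-0.648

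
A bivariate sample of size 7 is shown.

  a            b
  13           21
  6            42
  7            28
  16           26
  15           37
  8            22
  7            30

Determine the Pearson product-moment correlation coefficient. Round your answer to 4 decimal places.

-0.2090

n = 7, Σa = 72, Σb = 206, Σa² = 848, Σb² = 6418, Σab = 2078
nΣab − ΣaΣb = 14546 − 14832 = -286
nΣa² − (Σa)² = 5936 − 5184 = 752; nΣb² − (Σb)² = 44926 − 42436 = 2490
r = -286 / √(752 × 2490) = -286 / 1368.3859 ≈ -0.2090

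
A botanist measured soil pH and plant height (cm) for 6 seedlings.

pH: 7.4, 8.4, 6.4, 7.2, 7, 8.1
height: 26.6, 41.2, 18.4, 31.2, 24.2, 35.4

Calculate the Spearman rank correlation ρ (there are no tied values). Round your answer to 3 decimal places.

Rank pH: 4, 6, 1, 3, 2, 5
Rank height: 3, 6, 1, 4, 2, 5
d = rank(pH) − rank(height): 1, 0, 0, -1, 0, 0; Σd² = 2
ρ = 1 − 6Σd² / [n(n²−1)] = 1 − 6×2 / (6×35) = 1 − 12/210 ≈ 0.943

0.943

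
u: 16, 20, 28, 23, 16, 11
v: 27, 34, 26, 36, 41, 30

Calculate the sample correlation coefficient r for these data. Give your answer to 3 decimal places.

n = 6, Σu = 114, Σv = 194, Σu² = 2346, Σv² = 6438, Σuv = 3654
nΣuv − ΣuΣv = 21924 − 22116 = -192
nΣu² − (Σu)² = 14076 − 12996 = 1080; nΣv² − (Σv)² = 38628 − 37636 = 992
r = -192 / √(1080 × 992) = -192 / 1035.0652 ≈ -0.185

-0.185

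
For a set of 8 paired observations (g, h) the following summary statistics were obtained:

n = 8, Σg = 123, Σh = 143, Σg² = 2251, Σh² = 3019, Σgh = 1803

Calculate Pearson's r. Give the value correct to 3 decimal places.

r = (nΣgh − ΣgΣh) / √[(nΣg² − (Σg)²)(nΣh² − (Σh)²)]
Numerator: 8×1803 − 123×143 = -3165
Denominator: √[(18008 − 15129)(24152 − 20449)] = √[2879 × 3703] = 3265.1090
r = -3165 / 3265.1090 ≈ -0.969

-0.969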